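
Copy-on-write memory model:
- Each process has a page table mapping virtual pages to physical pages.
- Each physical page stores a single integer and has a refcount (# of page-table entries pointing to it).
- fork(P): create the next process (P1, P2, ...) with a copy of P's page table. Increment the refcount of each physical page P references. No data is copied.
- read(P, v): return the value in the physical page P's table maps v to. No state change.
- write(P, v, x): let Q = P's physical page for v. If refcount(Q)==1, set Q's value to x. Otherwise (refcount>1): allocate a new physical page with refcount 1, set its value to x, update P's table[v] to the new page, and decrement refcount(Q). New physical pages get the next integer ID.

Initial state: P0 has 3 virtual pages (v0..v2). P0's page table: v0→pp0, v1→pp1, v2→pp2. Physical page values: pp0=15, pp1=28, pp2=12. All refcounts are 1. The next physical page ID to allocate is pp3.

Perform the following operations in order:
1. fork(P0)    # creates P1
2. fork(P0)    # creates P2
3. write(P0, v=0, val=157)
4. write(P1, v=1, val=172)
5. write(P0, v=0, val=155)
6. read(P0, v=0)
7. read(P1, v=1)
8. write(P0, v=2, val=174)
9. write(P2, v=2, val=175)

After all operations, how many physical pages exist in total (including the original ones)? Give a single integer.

Answer: 7

Derivation:
Op 1: fork(P0) -> P1. 3 ppages; refcounts: pp0:2 pp1:2 pp2:2
Op 2: fork(P0) -> P2. 3 ppages; refcounts: pp0:3 pp1:3 pp2:3
Op 3: write(P0, v0, 157). refcount(pp0)=3>1 -> COPY to pp3. 4 ppages; refcounts: pp0:2 pp1:3 pp2:3 pp3:1
Op 4: write(P1, v1, 172). refcount(pp1)=3>1 -> COPY to pp4. 5 ppages; refcounts: pp0:2 pp1:2 pp2:3 pp3:1 pp4:1
Op 5: write(P0, v0, 155). refcount(pp3)=1 -> write in place. 5 ppages; refcounts: pp0:2 pp1:2 pp2:3 pp3:1 pp4:1
Op 6: read(P0, v0) -> 155. No state change.
Op 7: read(P1, v1) -> 172. No state change.
Op 8: write(P0, v2, 174). refcount(pp2)=3>1 -> COPY to pp5. 6 ppages; refcounts: pp0:2 pp1:2 pp2:2 pp3:1 pp4:1 pp5:1
Op 9: write(P2, v2, 175). refcount(pp2)=2>1 -> COPY to pp6. 7 ppages; refcounts: pp0:2 pp1:2 pp2:1 pp3:1 pp4:1 pp5:1 pp6:1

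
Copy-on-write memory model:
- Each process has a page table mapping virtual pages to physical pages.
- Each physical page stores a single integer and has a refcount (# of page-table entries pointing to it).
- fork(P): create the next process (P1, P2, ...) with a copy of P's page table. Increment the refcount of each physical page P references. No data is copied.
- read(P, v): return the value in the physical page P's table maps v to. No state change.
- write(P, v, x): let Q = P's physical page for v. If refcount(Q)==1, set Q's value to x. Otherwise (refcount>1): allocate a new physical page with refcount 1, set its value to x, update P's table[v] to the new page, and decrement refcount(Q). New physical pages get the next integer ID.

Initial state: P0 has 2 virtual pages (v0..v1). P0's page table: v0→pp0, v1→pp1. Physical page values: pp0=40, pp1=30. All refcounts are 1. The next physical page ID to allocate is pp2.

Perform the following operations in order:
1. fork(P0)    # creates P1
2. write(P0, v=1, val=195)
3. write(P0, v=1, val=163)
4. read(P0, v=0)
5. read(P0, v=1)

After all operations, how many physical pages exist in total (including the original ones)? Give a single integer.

Op 1: fork(P0) -> P1. 2 ppages; refcounts: pp0:2 pp1:2
Op 2: write(P0, v1, 195). refcount(pp1)=2>1 -> COPY to pp2. 3 ppages; refcounts: pp0:2 pp1:1 pp2:1
Op 3: write(P0, v1, 163). refcount(pp2)=1 -> write in place. 3 ppages; refcounts: pp0:2 pp1:1 pp2:1
Op 4: read(P0, v0) -> 40. No state change.
Op 5: read(P0, v1) -> 163. No state change.

Answer: 3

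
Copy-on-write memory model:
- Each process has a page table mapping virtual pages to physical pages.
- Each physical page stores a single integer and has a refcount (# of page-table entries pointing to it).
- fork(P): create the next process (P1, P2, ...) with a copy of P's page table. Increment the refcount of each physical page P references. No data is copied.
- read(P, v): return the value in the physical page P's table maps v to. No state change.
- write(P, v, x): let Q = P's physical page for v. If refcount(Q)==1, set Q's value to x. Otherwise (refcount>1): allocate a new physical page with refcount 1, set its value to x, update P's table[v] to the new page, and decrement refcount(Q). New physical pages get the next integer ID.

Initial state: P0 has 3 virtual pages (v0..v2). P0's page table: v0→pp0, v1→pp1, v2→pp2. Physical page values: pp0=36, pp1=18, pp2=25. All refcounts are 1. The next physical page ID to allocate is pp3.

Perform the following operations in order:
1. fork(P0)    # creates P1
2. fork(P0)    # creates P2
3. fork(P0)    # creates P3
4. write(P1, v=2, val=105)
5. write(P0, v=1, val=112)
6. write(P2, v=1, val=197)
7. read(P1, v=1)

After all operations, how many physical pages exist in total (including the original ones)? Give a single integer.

Answer: 6

Derivation:
Op 1: fork(P0) -> P1. 3 ppages; refcounts: pp0:2 pp1:2 pp2:2
Op 2: fork(P0) -> P2. 3 ppages; refcounts: pp0:3 pp1:3 pp2:3
Op 3: fork(P0) -> P3. 3 ppages; refcounts: pp0:4 pp1:4 pp2:4
Op 4: write(P1, v2, 105). refcount(pp2)=4>1 -> COPY to pp3. 4 ppages; refcounts: pp0:4 pp1:4 pp2:3 pp3:1
Op 5: write(P0, v1, 112). refcount(pp1)=4>1 -> COPY to pp4. 5 ppages; refcounts: pp0:4 pp1:3 pp2:3 pp3:1 pp4:1
Op 6: write(P2, v1, 197). refcount(pp1)=3>1 -> COPY to pp5. 6 ppages; refcounts: pp0:4 pp1:2 pp2:3 pp3:1 pp4:1 pp5:1
Op 7: read(P1, v1) -> 18. No state change.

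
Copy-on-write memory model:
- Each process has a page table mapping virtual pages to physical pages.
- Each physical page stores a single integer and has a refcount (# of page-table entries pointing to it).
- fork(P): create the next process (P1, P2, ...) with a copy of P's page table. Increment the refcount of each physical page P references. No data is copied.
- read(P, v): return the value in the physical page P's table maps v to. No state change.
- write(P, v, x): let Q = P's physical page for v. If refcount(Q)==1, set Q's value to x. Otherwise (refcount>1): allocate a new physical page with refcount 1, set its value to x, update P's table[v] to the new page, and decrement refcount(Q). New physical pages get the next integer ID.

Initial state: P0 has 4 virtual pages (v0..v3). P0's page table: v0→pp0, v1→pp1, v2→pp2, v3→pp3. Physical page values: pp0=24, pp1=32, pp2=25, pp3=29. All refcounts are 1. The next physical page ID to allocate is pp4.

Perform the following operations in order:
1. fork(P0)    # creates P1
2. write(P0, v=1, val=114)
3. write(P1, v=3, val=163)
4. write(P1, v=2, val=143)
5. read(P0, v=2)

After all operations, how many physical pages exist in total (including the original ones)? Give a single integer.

Op 1: fork(P0) -> P1. 4 ppages; refcounts: pp0:2 pp1:2 pp2:2 pp3:2
Op 2: write(P0, v1, 114). refcount(pp1)=2>1 -> COPY to pp4. 5 ppages; refcounts: pp0:2 pp1:1 pp2:2 pp3:2 pp4:1
Op 3: write(P1, v3, 163). refcount(pp3)=2>1 -> COPY to pp5. 6 ppages; refcounts: pp0:2 pp1:1 pp2:2 pp3:1 pp4:1 pp5:1
Op 4: write(P1, v2, 143). refcount(pp2)=2>1 -> COPY to pp6. 7 ppages; refcounts: pp0:2 pp1:1 pp2:1 pp3:1 pp4:1 pp5:1 pp6:1
Op 5: read(P0, v2) -> 25. No state change.

Answer: 7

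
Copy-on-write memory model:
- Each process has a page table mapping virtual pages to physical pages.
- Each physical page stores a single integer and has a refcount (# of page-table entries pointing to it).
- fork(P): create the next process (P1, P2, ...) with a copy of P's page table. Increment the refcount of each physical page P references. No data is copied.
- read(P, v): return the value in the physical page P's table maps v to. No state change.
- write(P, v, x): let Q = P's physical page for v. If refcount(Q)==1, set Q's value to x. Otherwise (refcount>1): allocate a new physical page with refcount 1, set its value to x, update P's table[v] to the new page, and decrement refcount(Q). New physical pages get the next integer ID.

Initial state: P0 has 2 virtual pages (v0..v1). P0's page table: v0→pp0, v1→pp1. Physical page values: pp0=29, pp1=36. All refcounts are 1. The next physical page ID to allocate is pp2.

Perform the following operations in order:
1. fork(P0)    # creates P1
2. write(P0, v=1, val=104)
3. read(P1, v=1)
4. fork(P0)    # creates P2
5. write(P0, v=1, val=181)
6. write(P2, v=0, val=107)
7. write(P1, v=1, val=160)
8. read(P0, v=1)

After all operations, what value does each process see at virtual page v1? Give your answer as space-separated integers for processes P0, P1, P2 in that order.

Answer: 181 160 104

Derivation:
Op 1: fork(P0) -> P1. 2 ppages; refcounts: pp0:2 pp1:2
Op 2: write(P0, v1, 104). refcount(pp1)=2>1 -> COPY to pp2. 3 ppages; refcounts: pp0:2 pp1:1 pp2:1
Op 3: read(P1, v1) -> 36. No state change.
Op 4: fork(P0) -> P2. 3 ppages; refcounts: pp0:3 pp1:1 pp2:2
Op 5: write(P0, v1, 181). refcount(pp2)=2>1 -> COPY to pp3. 4 ppages; refcounts: pp0:3 pp1:1 pp2:1 pp3:1
Op 6: write(P2, v0, 107). refcount(pp0)=3>1 -> COPY to pp4. 5 ppages; refcounts: pp0:2 pp1:1 pp2:1 pp3:1 pp4:1
Op 7: write(P1, v1, 160). refcount(pp1)=1 -> write in place. 5 ppages; refcounts: pp0:2 pp1:1 pp2:1 pp3:1 pp4:1
Op 8: read(P0, v1) -> 181. No state change.
P0: v1 -> pp3 = 181
P1: v1 -> pp1 = 160
P2: v1 -> pp2 = 104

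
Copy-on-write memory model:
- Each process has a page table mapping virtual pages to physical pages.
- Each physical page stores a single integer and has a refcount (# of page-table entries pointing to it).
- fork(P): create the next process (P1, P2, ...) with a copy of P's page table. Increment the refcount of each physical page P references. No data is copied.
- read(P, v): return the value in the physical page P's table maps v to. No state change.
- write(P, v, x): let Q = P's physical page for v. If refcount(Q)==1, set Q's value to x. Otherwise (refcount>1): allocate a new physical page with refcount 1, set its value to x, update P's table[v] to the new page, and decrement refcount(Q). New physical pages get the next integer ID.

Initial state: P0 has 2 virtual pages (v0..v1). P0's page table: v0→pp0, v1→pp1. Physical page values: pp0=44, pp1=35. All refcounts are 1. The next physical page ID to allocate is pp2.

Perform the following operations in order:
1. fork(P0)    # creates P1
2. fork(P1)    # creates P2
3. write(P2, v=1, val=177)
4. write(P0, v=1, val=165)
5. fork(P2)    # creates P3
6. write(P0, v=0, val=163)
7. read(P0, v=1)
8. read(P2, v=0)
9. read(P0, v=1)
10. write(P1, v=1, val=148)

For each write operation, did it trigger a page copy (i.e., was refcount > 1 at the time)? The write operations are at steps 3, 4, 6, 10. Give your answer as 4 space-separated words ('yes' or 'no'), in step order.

Op 1: fork(P0) -> P1. 2 ppages; refcounts: pp0:2 pp1:2
Op 2: fork(P1) -> P2. 2 ppages; refcounts: pp0:3 pp1:3
Op 3: write(P2, v1, 177). refcount(pp1)=3>1 -> COPY to pp2. 3 ppages; refcounts: pp0:3 pp1:2 pp2:1
Op 4: write(P0, v1, 165). refcount(pp1)=2>1 -> COPY to pp3. 4 ppages; refcounts: pp0:3 pp1:1 pp2:1 pp3:1
Op 5: fork(P2) -> P3. 4 ppages; refcounts: pp0:4 pp1:1 pp2:2 pp3:1
Op 6: write(P0, v0, 163). refcount(pp0)=4>1 -> COPY to pp4. 5 ppages; refcounts: pp0:3 pp1:1 pp2:2 pp3:1 pp4:1
Op 7: read(P0, v1) -> 165. No state change.
Op 8: read(P2, v0) -> 44. No state change.
Op 9: read(P0, v1) -> 165. No state change.
Op 10: write(P1, v1, 148). refcount(pp1)=1 -> write in place. 5 ppages; refcounts: pp0:3 pp1:1 pp2:2 pp3:1 pp4:1

yes yes yes no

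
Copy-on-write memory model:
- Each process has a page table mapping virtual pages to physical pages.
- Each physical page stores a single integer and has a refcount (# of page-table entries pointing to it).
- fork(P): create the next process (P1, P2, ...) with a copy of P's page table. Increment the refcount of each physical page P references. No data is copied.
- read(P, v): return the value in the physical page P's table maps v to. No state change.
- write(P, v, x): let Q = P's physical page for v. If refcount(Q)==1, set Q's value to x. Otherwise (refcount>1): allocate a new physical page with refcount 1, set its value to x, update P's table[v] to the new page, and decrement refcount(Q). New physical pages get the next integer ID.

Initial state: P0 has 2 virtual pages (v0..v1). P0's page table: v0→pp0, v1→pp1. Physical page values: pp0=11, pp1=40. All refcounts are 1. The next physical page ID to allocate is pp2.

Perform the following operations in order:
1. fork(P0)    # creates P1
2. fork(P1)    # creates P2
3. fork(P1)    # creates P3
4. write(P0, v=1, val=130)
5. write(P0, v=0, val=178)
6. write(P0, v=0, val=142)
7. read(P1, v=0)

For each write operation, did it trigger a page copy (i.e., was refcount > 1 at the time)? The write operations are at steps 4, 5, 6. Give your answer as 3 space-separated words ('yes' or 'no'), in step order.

Op 1: fork(P0) -> P1. 2 ppages; refcounts: pp0:2 pp1:2
Op 2: fork(P1) -> P2. 2 ppages; refcounts: pp0:3 pp1:3
Op 3: fork(P1) -> P3. 2 ppages; refcounts: pp0:4 pp1:4
Op 4: write(P0, v1, 130). refcount(pp1)=4>1 -> COPY to pp2. 3 ppages; refcounts: pp0:4 pp1:3 pp2:1
Op 5: write(P0, v0, 178). refcount(pp0)=4>1 -> COPY to pp3. 4 ppages; refcounts: pp0:3 pp1:3 pp2:1 pp3:1
Op 6: write(P0, v0, 142). refcount(pp3)=1 -> write in place. 4 ppages; refcounts: pp0:3 pp1:3 pp2:1 pp3:1
Op 7: read(P1, v0) -> 11. No state change.

yes yes no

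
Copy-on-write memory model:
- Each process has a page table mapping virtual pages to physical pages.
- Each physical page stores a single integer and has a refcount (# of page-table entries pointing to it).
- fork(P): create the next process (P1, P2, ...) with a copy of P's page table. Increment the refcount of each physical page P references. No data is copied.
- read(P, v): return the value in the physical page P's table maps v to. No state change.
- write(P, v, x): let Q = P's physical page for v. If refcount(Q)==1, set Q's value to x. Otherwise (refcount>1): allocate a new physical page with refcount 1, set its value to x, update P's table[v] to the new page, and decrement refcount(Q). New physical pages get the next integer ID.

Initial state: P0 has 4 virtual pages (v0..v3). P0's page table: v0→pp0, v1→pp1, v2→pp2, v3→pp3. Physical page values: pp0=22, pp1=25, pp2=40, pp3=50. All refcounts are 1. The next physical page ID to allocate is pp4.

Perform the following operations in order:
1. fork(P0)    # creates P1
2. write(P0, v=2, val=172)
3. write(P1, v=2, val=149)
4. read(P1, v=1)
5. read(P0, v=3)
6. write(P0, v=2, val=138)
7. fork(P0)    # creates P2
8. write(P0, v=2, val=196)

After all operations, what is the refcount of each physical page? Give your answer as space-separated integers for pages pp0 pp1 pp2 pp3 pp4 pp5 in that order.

Answer: 3 3 1 3 1 1

Derivation:
Op 1: fork(P0) -> P1. 4 ppages; refcounts: pp0:2 pp1:2 pp2:2 pp3:2
Op 2: write(P0, v2, 172). refcount(pp2)=2>1 -> COPY to pp4. 5 ppages; refcounts: pp0:2 pp1:2 pp2:1 pp3:2 pp4:1
Op 3: write(P1, v2, 149). refcount(pp2)=1 -> write in place. 5 ppages; refcounts: pp0:2 pp1:2 pp2:1 pp3:2 pp4:1
Op 4: read(P1, v1) -> 25. No state change.
Op 5: read(P0, v3) -> 50. No state change.
Op 6: write(P0, v2, 138). refcount(pp4)=1 -> write in place. 5 ppages; refcounts: pp0:2 pp1:2 pp2:1 pp3:2 pp4:1
Op 7: fork(P0) -> P2. 5 ppages; refcounts: pp0:3 pp1:3 pp2:1 pp3:3 pp4:2
Op 8: write(P0, v2, 196). refcount(pp4)=2>1 -> COPY to pp5. 6 ppages; refcounts: pp0:3 pp1:3 pp2:1 pp3:3 pp4:1 pp5:1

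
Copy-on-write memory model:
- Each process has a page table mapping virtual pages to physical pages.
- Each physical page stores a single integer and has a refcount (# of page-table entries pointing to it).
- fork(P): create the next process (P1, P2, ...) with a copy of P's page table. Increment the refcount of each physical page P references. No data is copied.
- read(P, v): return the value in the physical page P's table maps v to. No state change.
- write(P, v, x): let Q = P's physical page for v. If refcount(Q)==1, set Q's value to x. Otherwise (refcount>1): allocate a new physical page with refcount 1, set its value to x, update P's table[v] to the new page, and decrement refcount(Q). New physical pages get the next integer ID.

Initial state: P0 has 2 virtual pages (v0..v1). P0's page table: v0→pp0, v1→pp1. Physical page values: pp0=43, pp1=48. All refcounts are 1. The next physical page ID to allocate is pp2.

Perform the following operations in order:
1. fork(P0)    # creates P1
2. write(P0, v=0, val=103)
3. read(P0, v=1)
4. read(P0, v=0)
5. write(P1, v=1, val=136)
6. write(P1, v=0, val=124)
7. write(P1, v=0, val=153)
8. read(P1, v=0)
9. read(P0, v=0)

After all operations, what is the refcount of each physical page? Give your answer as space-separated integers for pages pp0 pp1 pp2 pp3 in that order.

Answer: 1 1 1 1

Derivation:
Op 1: fork(P0) -> P1. 2 ppages; refcounts: pp0:2 pp1:2
Op 2: write(P0, v0, 103). refcount(pp0)=2>1 -> COPY to pp2. 3 ppages; refcounts: pp0:1 pp1:2 pp2:1
Op 3: read(P0, v1) -> 48. No state change.
Op 4: read(P0, v0) -> 103. No state change.
Op 5: write(P1, v1, 136). refcount(pp1)=2>1 -> COPY to pp3. 4 ppages; refcounts: pp0:1 pp1:1 pp2:1 pp3:1
Op 6: write(P1, v0, 124). refcount(pp0)=1 -> write in place. 4 ppages; refcounts: pp0:1 pp1:1 pp2:1 pp3:1
Op 7: write(P1, v0, 153). refcount(pp0)=1 -> write in place. 4 ppages; refcounts: pp0:1 pp1:1 pp2:1 pp3:1
Op 8: read(P1, v0) -> 153. No state change.
Op 9: read(P0, v0) -> 103. No state change.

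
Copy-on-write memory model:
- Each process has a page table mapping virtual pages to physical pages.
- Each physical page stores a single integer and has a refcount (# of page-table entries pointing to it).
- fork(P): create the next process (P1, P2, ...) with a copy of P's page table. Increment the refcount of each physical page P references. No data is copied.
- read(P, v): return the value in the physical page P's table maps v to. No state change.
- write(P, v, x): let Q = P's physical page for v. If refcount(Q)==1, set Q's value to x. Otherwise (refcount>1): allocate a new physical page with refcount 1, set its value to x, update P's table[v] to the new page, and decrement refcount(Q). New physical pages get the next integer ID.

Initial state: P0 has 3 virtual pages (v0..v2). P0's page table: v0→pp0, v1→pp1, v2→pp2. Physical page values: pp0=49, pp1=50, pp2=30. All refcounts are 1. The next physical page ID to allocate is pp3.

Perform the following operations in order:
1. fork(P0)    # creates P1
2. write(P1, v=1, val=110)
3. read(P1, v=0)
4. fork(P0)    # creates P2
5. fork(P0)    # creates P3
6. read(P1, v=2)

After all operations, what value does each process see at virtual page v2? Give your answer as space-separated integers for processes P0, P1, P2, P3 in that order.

Answer: 30 30 30 30

Derivation:
Op 1: fork(P0) -> P1. 3 ppages; refcounts: pp0:2 pp1:2 pp2:2
Op 2: write(P1, v1, 110). refcount(pp1)=2>1 -> COPY to pp3. 4 ppages; refcounts: pp0:2 pp1:1 pp2:2 pp3:1
Op 3: read(P1, v0) -> 49. No state change.
Op 4: fork(P0) -> P2. 4 ppages; refcounts: pp0:3 pp1:2 pp2:3 pp3:1
Op 5: fork(P0) -> P3. 4 ppages; refcounts: pp0:4 pp1:3 pp2:4 pp3:1
Op 6: read(P1, v2) -> 30. No state change.
P0: v2 -> pp2 = 30
P1: v2 -> pp2 = 30
P2: v2 -> pp2 = 30
P3: v2 -> pp2 = 30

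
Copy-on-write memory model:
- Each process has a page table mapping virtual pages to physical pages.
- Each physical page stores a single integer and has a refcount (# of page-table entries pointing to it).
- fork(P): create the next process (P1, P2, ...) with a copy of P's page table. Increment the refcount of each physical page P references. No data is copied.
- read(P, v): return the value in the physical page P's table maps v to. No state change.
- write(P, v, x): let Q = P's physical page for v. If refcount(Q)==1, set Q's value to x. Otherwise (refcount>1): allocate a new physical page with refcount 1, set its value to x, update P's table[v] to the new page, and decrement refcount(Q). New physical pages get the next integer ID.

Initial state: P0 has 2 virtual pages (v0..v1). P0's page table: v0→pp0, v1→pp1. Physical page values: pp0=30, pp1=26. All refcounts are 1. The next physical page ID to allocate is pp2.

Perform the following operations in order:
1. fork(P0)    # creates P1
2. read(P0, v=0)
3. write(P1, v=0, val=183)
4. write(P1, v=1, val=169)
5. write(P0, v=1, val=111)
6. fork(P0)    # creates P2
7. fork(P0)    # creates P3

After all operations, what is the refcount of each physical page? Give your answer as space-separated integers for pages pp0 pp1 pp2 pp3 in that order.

Answer: 3 3 1 1

Derivation:
Op 1: fork(P0) -> P1. 2 ppages; refcounts: pp0:2 pp1:2
Op 2: read(P0, v0) -> 30. No state change.
Op 3: write(P1, v0, 183). refcount(pp0)=2>1 -> COPY to pp2. 3 ppages; refcounts: pp0:1 pp1:2 pp2:1
Op 4: write(P1, v1, 169). refcount(pp1)=2>1 -> COPY to pp3. 4 ppages; refcounts: pp0:1 pp1:1 pp2:1 pp3:1
Op 5: write(P0, v1, 111). refcount(pp1)=1 -> write in place. 4 ppages; refcounts: pp0:1 pp1:1 pp2:1 pp3:1
Op 6: fork(P0) -> P2. 4 ppages; refcounts: pp0:2 pp1:2 pp2:1 pp3:1
Op 7: fork(P0) -> P3. 4 ppages; refcounts: pp0:3 pp1:3 pp2:1 pp3:1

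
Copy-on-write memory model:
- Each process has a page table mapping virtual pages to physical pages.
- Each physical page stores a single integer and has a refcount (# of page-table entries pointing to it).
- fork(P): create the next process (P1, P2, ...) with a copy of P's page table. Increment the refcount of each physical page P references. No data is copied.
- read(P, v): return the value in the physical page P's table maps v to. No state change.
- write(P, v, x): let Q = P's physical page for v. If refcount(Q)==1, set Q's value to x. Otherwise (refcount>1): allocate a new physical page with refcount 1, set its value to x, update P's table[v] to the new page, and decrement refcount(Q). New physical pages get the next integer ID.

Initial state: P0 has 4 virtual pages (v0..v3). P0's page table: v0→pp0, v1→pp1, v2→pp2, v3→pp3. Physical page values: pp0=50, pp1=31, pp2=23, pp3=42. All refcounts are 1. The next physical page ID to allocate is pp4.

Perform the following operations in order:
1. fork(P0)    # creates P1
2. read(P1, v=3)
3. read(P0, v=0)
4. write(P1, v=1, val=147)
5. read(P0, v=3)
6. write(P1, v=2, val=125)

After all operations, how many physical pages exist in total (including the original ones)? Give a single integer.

Answer: 6

Derivation:
Op 1: fork(P0) -> P1. 4 ppages; refcounts: pp0:2 pp1:2 pp2:2 pp3:2
Op 2: read(P1, v3) -> 42. No state change.
Op 3: read(P0, v0) -> 50. No state change.
Op 4: write(P1, v1, 147). refcount(pp1)=2>1 -> COPY to pp4. 5 ppages; refcounts: pp0:2 pp1:1 pp2:2 pp3:2 pp4:1
Op 5: read(P0, v3) -> 42. No state change.
Op 6: write(P1, v2, 125). refcount(pp2)=2>1 -> COPY to pp5. 6 ppages; refcounts: pp0:2 pp1:1 pp2:1 pp3:2 pp4:1 pp5:1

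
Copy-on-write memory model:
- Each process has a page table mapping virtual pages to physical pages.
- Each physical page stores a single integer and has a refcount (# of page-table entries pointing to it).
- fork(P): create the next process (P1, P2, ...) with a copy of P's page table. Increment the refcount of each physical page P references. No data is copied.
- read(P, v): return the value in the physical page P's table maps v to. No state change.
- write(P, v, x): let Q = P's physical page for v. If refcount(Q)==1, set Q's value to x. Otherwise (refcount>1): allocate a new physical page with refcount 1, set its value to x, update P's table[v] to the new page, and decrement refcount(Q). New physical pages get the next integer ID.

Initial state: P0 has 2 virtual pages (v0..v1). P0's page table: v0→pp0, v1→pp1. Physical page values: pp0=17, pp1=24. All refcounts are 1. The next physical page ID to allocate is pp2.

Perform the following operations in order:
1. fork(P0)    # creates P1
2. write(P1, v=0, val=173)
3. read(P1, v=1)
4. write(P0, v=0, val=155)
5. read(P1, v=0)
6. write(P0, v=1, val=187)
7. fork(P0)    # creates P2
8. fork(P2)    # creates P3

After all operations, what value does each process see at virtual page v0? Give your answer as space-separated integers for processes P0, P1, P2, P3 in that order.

Op 1: fork(P0) -> P1. 2 ppages; refcounts: pp0:2 pp1:2
Op 2: write(P1, v0, 173). refcount(pp0)=2>1 -> COPY to pp2. 3 ppages; refcounts: pp0:1 pp1:2 pp2:1
Op 3: read(P1, v1) -> 24. No state change.
Op 4: write(P0, v0, 155). refcount(pp0)=1 -> write in place. 3 ppages; refcounts: pp0:1 pp1:2 pp2:1
Op 5: read(P1, v0) -> 173. No state change.
Op 6: write(P0, v1, 187). refcount(pp1)=2>1 -> COPY to pp3. 4 ppages; refcounts: pp0:1 pp1:1 pp2:1 pp3:1
Op 7: fork(P0) -> P2. 4 ppages; refcounts: pp0:2 pp1:1 pp2:1 pp3:2
Op 8: fork(P2) -> P3. 4 ppages; refcounts: pp0:3 pp1:1 pp2:1 pp3:3
P0: v0 -> pp0 = 155
P1: v0 -> pp2 = 173
P2: v0 -> pp0 = 155
P3: v0 -> pp0 = 155

Answer: 155 173 155 155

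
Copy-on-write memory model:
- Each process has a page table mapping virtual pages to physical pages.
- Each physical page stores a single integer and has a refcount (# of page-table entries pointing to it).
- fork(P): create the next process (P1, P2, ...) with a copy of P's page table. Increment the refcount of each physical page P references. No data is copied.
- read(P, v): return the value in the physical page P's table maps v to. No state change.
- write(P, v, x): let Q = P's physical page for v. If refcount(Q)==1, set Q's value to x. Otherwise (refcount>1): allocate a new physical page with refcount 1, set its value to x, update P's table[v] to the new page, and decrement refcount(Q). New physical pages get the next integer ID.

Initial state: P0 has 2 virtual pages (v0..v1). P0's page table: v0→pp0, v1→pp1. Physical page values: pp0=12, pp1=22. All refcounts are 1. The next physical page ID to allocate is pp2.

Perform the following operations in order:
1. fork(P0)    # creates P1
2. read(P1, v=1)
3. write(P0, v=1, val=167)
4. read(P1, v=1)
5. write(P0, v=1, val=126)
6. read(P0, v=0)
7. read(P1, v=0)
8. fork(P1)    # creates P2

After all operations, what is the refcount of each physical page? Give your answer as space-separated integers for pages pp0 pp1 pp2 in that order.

Answer: 3 2 1

Derivation:
Op 1: fork(P0) -> P1. 2 ppages; refcounts: pp0:2 pp1:2
Op 2: read(P1, v1) -> 22. No state change.
Op 3: write(P0, v1, 167). refcount(pp1)=2>1 -> COPY to pp2. 3 ppages; refcounts: pp0:2 pp1:1 pp2:1
Op 4: read(P1, v1) -> 22. No state change.
Op 5: write(P0, v1, 126). refcount(pp2)=1 -> write in place. 3 ppages; refcounts: pp0:2 pp1:1 pp2:1
Op 6: read(P0, v0) -> 12. No state change.
Op 7: read(P1, v0) -> 12. No state change.
Op 8: fork(P1) -> P2. 3 ppages; refcounts: pp0:3 pp1:2 pp2:1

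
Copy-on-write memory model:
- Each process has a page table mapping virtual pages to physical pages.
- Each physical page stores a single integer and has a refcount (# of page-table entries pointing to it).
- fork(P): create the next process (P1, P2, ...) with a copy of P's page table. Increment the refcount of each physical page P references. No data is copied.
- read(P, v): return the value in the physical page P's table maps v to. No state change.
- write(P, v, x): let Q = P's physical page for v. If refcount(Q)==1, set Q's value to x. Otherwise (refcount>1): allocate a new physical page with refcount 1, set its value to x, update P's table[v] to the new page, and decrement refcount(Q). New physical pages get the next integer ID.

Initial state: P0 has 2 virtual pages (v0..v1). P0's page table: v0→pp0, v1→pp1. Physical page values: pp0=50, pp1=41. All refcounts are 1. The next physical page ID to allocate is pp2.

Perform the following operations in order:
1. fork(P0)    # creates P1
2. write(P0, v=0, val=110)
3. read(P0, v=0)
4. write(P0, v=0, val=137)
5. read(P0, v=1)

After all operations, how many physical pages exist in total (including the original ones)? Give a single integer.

Op 1: fork(P0) -> P1. 2 ppages; refcounts: pp0:2 pp1:2
Op 2: write(P0, v0, 110). refcount(pp0)=2>1 -> COPY to pp2. 3 ppages; refcounts: pp0:1 pp1:2 pp2:1
Op 3: read(P0, v0) -> 110. No state change.
Op 4: write(P0, v0, 137). refcount(pp2)=1 -> write in place. 3 ppages; refcounts: pp0:1 pp1:2 pp2:1
Op 5: read(P0, v1) -> 41. No state change.

Answer: 3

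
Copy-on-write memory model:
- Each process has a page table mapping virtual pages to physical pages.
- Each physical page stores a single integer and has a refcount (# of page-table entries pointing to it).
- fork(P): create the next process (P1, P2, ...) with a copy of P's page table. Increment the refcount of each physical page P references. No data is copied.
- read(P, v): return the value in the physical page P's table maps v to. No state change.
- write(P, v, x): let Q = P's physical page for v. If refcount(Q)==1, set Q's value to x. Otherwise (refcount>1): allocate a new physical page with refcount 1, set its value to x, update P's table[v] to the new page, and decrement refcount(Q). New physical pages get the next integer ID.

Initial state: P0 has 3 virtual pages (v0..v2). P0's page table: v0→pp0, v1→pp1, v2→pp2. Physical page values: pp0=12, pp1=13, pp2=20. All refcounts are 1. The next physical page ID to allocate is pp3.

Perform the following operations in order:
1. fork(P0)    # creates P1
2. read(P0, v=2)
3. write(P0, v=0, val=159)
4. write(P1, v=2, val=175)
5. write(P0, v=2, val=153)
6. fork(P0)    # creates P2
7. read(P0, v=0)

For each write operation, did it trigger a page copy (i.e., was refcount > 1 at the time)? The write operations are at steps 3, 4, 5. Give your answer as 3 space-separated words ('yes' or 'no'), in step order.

Op 1: fork(P0) -> P1. 3 ppages; refcounts: pp0:2 pp1:2 pp2:2
Op 2: read(P0, v2) -> 20. No state change.
Op 3: write(P0, v0, 159). refcount(pp0)=2>1 -> COPY to pp3. 4 ppages; refcounts: pp0:1 pp1:2 pp2:2 pp3:1
Op 4: write(P1, v2, 175). refcount(pp2)=2>1 -> COPY to pp4. 5 ppages; refcounts: pp0:1 pp1:2 pp2:1 pp3:1 pp4:1
Op 5: write(P0, v2, 153). refcount(pp2)=1 -> write in place. 5 ppages; refcounts: pp0:1 pp1:2 pp2:1 pp3:1 pp4:1
Op 6: fork(P0) -> P2. 5 ppages; refcounts: pp0:1 pp1:3 pp2:2 pp3:2 pp4:1
Op 7: read(P0, v0) -> 159. No state change.

yes yes no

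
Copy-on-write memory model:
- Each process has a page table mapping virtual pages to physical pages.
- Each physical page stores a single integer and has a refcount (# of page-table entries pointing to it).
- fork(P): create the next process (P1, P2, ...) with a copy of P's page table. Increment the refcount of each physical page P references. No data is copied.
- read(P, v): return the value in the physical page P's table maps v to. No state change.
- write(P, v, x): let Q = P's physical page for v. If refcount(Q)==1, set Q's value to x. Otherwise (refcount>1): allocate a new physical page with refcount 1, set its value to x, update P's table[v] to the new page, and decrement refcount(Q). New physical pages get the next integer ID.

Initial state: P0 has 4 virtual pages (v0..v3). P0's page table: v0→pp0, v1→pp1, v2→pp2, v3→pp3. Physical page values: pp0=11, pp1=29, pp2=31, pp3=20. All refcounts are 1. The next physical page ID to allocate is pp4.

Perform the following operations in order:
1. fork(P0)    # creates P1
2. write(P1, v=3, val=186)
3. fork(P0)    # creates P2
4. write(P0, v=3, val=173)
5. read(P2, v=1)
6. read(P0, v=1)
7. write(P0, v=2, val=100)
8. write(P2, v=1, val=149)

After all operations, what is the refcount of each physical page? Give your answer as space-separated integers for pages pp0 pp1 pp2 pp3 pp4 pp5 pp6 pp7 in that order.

Op 1: fork(P0) -> P1. 4 ppages; refcounts: pp0:2 pp1:2 pp2:2 pp3:2
Op 2: write(P1, v3, 186). refcount(pp3)=2>1 -> COPY to pp4. 5 ppages; refcounts: pp0:2 pp1:2 pp2:2 pp3:1 pp4:1
Op 3: fork(P0) -> P2. 5 ppages; refcounts: pp0:3 pp1:3 pp2:3 pp3:2 pp4:1
Op 4: write(P0, v3, 173). refcount(pp3)=2>1 -> COPY to pp5. 6 ppages; refcounts: pp0:3 pp1:3 pp2:3 pp3:1 pp4:1 pp5:1
Op 5: read(P2, v1) -> 29. No state change.
Op 6: read(P0, v1) -> 29. No state change.
Op 7: write(P0, v2, 100). refcount(pp2)=3>1 -> COPY to pp6. 7 ppages; refcounts: pp0:3 pp1:3 pp2:2 pp3:1 pp4:1 pp5:1 pp6:1
Op 8: write(P2, v1, 149). refcount(pp1)=3>1 -> COPY to pp7. 8 ppages; refcounts: pp0:3 pp1:2 pp2:2 pp3:1 pp4:1 pp5:1 pp6:1 pp7:1

Answer: 3 2 2 1 1 1 1 1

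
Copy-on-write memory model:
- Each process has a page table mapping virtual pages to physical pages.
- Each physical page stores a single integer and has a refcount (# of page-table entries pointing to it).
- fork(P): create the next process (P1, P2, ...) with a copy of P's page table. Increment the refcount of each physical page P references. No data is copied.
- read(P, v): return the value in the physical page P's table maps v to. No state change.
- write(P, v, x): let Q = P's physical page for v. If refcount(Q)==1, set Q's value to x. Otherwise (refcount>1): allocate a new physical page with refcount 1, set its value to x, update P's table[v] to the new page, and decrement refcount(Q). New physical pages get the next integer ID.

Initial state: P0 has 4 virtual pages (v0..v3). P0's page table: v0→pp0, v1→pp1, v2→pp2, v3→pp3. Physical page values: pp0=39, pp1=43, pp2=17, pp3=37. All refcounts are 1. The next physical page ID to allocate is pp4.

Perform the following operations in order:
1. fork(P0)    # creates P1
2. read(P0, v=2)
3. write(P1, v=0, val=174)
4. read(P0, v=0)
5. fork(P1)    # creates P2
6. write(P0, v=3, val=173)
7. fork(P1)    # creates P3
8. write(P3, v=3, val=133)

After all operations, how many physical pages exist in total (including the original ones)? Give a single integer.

Op 1: fork(P0) -> P1. 4 ppages; refcounts: pp0:2 pp1:2 pp2:2 pp3:2
Op 2: read(P0, v2) -> 17. No state change.
Op 3: write(P1, v0, 174). refcount(pp0)=2>1 -> COPY to pp4. 5 ppages; refcounts: pp0:1 pp1:2 pp2:2 pp3:2 pp4:1
Op 4: read(P0, v0) -> 39. No state change.
Op 5: fork(P1) -> P2. 5 ppages; refcounts: pp0:1 pp1:3 pp2:3 pp3:3 pp4:2
Op 6: write(P0, v3, 173). refcount(pp3)=3>1 -> COPY to pp5. 6 ppages; refcounts: pp0:1 pp1:3 pp2:3 pp3:2 pp4:2 pp5:1
Op 7: fork(P1) -> P3. 6 ppages; refcounts: pp0:1 pp1:4 pp2:4 pp3:3 pp4:3 pp5:1
Op 8: write(P3, v3, 133). refcount(pp3)=3>1 -> COPY to pp6. 7 ppages; refcounts: pp0:1 pp1:4 pp2:4 pp3:2 pp4:3 pp5:1 pp6:1

Answer: 7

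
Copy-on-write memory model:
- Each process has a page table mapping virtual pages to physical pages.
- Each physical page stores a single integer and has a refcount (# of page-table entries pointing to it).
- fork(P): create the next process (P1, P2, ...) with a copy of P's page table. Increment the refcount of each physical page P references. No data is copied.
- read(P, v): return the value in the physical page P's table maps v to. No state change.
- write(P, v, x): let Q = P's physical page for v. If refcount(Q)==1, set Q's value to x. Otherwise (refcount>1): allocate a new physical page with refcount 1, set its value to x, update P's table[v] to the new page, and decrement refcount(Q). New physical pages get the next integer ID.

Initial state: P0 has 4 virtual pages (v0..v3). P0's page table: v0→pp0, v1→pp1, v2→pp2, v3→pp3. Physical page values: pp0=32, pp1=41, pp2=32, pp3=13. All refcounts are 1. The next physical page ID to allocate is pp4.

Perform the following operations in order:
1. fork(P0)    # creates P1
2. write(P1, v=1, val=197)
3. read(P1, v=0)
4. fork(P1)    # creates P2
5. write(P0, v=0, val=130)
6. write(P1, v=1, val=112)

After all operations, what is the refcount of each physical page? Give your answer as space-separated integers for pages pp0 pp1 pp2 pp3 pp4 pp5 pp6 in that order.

Answer: 2 1 3 3 1 1 1

Derivation:
Op 1: fork(P0) -> P1. 4 ppages; refcounts: pp0:2 pp1:2 pp2:2 pp3:2
Op 2: write(P1, v1, 197). refcount(pp1)=2>1 -> COPY to pp4. 5 ppages; refcounts: pp0:2 pp1:1 pp2:2 pp3:2 pp4:1
Op 3: read(P1, v0) -> 32. No state change.
Op 4: fork(P1) -> P2. 5 ppages; refcounts: pp0:3 pp1:1 pp2:3 pp3:3 pp4:2
Op 5: write(P0, v0, 130). refcount(pp0)=3>1 -> COPY to pp5. 6 ppages; refcounts: pp0:2 pp1:1 pp2:3 pp3:3 pp4:2 pp5:1
Op 6: write(P1, v1, 112). refcount(pp4)=2>1 -> COPY to pp6. 7 ppages; refcounts: pp0:2 pp1:1 pp2:3 pp3:3 pp4:1 pp5:1 pp6:1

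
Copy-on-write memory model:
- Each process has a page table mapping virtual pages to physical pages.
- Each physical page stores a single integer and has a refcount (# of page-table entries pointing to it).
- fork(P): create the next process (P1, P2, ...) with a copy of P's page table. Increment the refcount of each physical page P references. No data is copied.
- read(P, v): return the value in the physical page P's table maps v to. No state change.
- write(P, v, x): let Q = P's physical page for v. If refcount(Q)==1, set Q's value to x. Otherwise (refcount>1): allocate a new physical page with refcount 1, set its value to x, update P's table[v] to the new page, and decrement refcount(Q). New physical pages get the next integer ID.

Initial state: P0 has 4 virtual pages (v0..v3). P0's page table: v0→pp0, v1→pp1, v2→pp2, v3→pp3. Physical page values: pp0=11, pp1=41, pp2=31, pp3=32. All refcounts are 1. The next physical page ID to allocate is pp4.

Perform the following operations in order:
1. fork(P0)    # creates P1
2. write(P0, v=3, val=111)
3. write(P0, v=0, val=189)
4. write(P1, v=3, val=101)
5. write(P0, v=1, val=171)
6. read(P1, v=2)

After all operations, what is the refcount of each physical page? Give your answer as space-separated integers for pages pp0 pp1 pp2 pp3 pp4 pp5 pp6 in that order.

Answer: 1 1 2 1 1 1 1

Derivation:
Op 1: fork(P0) -> P1. 4 ppages; refcounts: pp0:2 pp1:2 pp2:2 pp3:2
Op 2: write(P0, v3, 111). refcount(pp3)=2>1 -> COPY to pp4. 5 ppages; refcounts: pp0:2 pp1:2 pp2:2 pp3:1 pp4:1
Op 3: write(P0, v0, 189). refcount(pp0)=2>1 -> COPY to pp5. 6 ppages; refcounts: pp0:1 pp1:2 pp2:2 pp3:1 pp4:1 pp5:1
Op 4: write(P1, v3, 101). refcount(pp3)=1 -> write in place. 6 ppages; refcounts: pp0:1 pp1:2 pp2:2 pp3:1 pp4:1 pp5:1
Op 5: write(P0, v1, 171). refcount(pp1)=2>1 -> COPY to pp6. 7 ppages; refcounts: pp0:1 pp1:1 pp2:2 pp3:1 pp4:1 pp5:1 pp6:1
Op 6: read(P1, v2) -> 31. No state change.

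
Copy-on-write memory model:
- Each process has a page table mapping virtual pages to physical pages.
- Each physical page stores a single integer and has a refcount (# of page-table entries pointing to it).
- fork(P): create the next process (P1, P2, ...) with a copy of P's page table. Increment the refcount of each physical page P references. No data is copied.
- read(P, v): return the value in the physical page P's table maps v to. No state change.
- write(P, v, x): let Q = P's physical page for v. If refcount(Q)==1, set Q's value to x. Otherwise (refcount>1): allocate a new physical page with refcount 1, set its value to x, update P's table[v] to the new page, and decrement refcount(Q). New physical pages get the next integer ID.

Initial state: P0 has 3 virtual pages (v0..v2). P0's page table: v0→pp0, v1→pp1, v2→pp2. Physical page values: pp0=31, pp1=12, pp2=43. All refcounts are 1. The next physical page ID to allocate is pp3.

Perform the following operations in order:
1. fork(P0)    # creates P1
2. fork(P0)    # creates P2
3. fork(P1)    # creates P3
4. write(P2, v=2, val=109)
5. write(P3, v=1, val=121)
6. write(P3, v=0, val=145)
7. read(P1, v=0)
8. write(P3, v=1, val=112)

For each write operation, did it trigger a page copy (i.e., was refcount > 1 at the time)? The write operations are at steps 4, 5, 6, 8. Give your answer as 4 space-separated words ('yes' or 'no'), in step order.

Op 1: fork(P0) -> P1. 3 ppages; refcounts: pp0:2 pp1:2 pp2:2
Op 2: fork(P0) -> P2. 3 ppages; refcounts: pp0:3 pp1:3 pp2:3
Op 3: fork(P1) -> P3. 3 ppages; refcounts: pp0:4 pp1:4 pp2:4
Op 4: write(P2, v2, 109). refcount(pp2)=4>1 -> COPY to pp3. 4 ppages; refcounts: pp0:4 pp1:4 pp2:3 pp3:1
Op 5: write(P3, v1, 121). refcount(pp1)=4>1 -> COPY to pp4. 5 ppages; refcounts: pp0:4 pp1:3 pp2:3 pp3:1 pp4:1
Op 6: write(P3, v0, 145). refcount(pp0)=4>1 -> COPY to pp5. 6 ppages; refcounts: pp0:3 pp1:3 pp2:3 pp3:1 pp4:1 pp5:1
Op 7: read(P1, v0) -> 31. No state change.
Op 8: write(P3, v1, 112). refcount(pp4)=1 -> write in place. 6 ppages; refcounts: pp0:3 pp1:3 pp2:3 pp3:1 pp4:1 pp5:1

yes yes yes no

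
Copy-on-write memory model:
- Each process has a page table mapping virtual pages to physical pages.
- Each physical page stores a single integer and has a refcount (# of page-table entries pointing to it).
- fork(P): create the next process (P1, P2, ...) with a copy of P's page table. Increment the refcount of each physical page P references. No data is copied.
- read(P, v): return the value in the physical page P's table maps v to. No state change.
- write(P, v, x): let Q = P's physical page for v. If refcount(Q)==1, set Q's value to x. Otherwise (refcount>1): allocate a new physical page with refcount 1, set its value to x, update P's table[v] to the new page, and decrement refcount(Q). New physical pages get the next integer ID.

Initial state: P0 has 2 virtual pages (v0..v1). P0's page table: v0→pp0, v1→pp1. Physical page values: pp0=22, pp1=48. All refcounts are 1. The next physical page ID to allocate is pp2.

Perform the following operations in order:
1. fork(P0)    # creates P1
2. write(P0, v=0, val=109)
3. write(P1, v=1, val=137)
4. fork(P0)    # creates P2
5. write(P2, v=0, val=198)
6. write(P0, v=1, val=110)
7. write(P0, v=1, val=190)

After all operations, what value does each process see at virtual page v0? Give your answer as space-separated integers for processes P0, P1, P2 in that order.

Op 1: fork(P0) -> P1. 2 ppages; refcounts: pp0:2 pp1:2
Op 2: write(P0, v0, 109). refcount(pp0)=2>1 -> COPY to pp2. 3 ppages; refcounts: pp0:1 pp1:2 pp2:1
Op 3: write(P1, v1, 137). refcount(pp1)=2>1 -> COPY to pp3. 4 ppages; refcounts: pp0:1 pp1:1 pp2:1 pp3:1
Op 4: fork(P0) -> P2. 4 ppages; refcounts: pp0:1 pp1:2 pp2:2 pp3:1
Op 5: write(P2, v0, 198). refcount(pp2)=2>1 -> COPY to pp4. 5 ppages; refcounts: pp0:1 pp1:2 pp2:1 pp3:1 pp4:1
Op 6: write(P0, v1, 110). refcount(pp1)=2>1 -> COPY to pp5. 6 ppages; refcounts: pp0:1 pp1:1 pp2:1 pp3:1 pp4:1 pp5:1
Op 7: write(P0, v1, 190). refcount(pp5)=1 -> write in place. 6 ppages; refcounts: pp0:1 pp1:1 pp2:1 pp3:1 pp4:1 pp5:1
P0: v0 -> pp2 = 109
P1: v0 -> pp0 = 22
P2: v0 -> pp4 = 198

Answer: 109 22 198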